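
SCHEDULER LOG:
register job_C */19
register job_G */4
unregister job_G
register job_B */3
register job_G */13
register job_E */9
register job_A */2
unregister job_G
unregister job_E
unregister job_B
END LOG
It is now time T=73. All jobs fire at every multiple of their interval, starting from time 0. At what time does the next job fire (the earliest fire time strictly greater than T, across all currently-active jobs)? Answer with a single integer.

Answer: 74

Derivation:
Op 1: register job_C */19 -> active={job_C:*/19}
Op 2: register job_G */4 -> active={job_C:*/19, job_G:*/4}
Op 3: unregister job_G -> active={job_C:*/19}
Op 4: register job_B */3 -> active={job_B:*/3, job_C:*/19}
Op 5: register job_G */13 -> active={job_B:*/3, job_C:*/19, job_G:*/13}
Op 6: register job_E */9 -> active={job_B:*/3, job_C:*/19, job_E:*/9, job_G:*/13}
Op 7: register job_A */2 -> active={job_A:*/2, job_B:*/3, job_C:*/19, job_E:*/9, job_G:*/13}
Op 8: unregister job_G -> active={job_A:*/2, job_B:*/3, job_C:*/19, job_E:*/9}
Op 9: unregister job_E -> active={job_A:*/2, job_B:*/3, job_C:*/19}
Op 10: unregister job_B -> active={job_A:*/2, job_C:*/19}
  job_A: interval 2, next fire after T=73 is 74
  job_C: interval 19, next fire after T=73 is 76
Earliest fire time = 74 (job job_A)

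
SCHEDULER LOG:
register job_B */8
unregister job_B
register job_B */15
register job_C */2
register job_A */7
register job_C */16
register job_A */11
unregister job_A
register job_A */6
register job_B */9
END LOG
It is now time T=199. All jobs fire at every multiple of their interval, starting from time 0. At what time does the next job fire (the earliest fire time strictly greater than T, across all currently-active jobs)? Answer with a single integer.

Op 1: register job_B */8 -> active={job_B:*/8}
Op 2: unregister job_B -> active={}
Op 3: register job_B */15 -> active={job_B:*/15}
Op 4: register job_C */2 -> active={job_B:*/15, job_C:*/2}
Op 5: register job_A */7 -> active={job_A:*/7, job_B:*/15, job_C:*/2}
Op 6: register job_C */16 -> active={job_A:*/7, job_B:*/15, job_C:*/16}
Op 7: register job_A */11 -> active={job_A:*/11, job_B:*/15, job_C:*/16}
Op 8: unregister job_A -> active={job_B:*/15, job_C:*/16}
Op 9: register job_A */6 -> active={job_A:*/6, job_B:*/15, job_C:*/16}
Op 10: register job_B */9 -> active={job_A:*/6, job_B:*/9, job_C:*/16}
  job_A: interval 6, next fire after T=199 is 204
  job_B: interval 9, next fire after T=199 is 207
  job_C: interval 16, next fire after T=199 is 208
Earliest fire time = 204 (job job_A)

Answer: 204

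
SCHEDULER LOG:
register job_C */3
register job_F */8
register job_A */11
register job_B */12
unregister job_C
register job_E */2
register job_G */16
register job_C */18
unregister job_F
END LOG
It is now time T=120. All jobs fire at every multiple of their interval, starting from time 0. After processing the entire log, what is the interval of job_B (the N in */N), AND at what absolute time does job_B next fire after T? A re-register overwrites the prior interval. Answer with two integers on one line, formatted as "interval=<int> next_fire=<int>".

Answer: interval=12 next_fire=132

Derivation:
Op 1: register job_C */3 -> active={job_C:*/3}
Op 2: register job_F */8 -> active={job_C:*/3, job_F:*/8}
Op 3: register job_A */11 -> active={job_A:*/11, job_C:*/3, job_F:*/8}
Op 4: register job_B */12 -> active={job_A:*/11, job_B:*/12, job_C:*/3, job_F:*/8}
Op 5: unregister job_C -> active={job_A:*/11, job_B:*/12, job_F:*/8}
Op 6: register job_E */2 -> active={job_A:*/11, job_B:*/12, job_E:*/2, job_F:*/8}
Op 7: register job_G */16 -> active={job_A:*/11, job_B:*/12, job_E:*/2, job_F:*/8, job_G:*/16}
Op 8: register job_C */18 -> active={job_A:*/11, job_B:*/12, job_C:*/18, job_E:*/2, job_F:*/8, job_G:*/16}
Op 9: unregister job_F -> active={job_A:*/11, job_B:*/12, job_C:*/18, job_E:*/2, job_G:*/16}
Final interval of job_B = 12
Next fire of job_B after T=120: (120//12+1)*12 = 132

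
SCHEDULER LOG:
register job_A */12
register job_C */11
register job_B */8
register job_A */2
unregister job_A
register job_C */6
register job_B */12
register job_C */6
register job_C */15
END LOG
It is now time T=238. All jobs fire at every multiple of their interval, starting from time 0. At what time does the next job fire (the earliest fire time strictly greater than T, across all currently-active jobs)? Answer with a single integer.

Op 1: register job_A */12 -> active={job_A:*/12}
Op 2: register job_C */11 -> active={job_A:*/12, job_C:*/11}
Op 3: register job_B */8 -> active={job_A:*/12, job_B:*/8, job_C:*/11}
Op 4: register job_A */2 -> active={job_A:*/2, job_B:*/8, job_C:*/11}
Op 5: unregister job_A -> active={job_B:*/8, job_C:*/11}
Op 6: register job_C */6 -> active={job_B:*/8, job_C:*/6}
Op 7: register job_B */12 -> active={job_B:*/12, job_C:*/6}
Op 8: register job_C */6 -> active={job_B:*/12, job_C:*/6}
Op 9: register job_C */15 -> active={job_B:*/12, job_C:*/15}
  job_B: interval 12, next fire after T=238 is 240
  job_C: interval 15, next fire after T=238 is 240
Earliest fire time = 240 (job job_B)

Answer: 240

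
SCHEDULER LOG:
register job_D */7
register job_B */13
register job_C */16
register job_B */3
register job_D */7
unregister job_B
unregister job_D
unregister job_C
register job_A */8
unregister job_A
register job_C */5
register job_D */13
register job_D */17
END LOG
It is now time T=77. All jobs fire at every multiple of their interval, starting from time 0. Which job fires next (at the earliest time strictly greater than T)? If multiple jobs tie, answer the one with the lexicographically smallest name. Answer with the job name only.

Answer: job_C

Derivation:
Op 1: register job_D */7 -> active={job_D:*/7}
Op 2: register job_B */13 -> active={job_B:*/13, job_D:*/7}
Op 3: register job_C */16 -> active={job_B:*/13, job_C:*/16, job_D:*/7}
Op 4: register job_B */3 -> active={job_B:*/3, job_C:*/16, job_D:*/7}
Op 5: register job_D */7 -> active={job_B:*/3, job_C:*/16, job_D:*/7}
Op 6: unregister job_B -> active={job_C:*/16, job_D:*/7}
Op 7: unregister job_D -> active={job_C:*/16}
Op 8: unregister job_C -> active={}
Op 9: register job_A */8 -> active={job_A:*/8}
Op 10: unregister job_A -> active={}
Op 11: register job_C */5 -> active={job_C:*/5}
Op 12: register job_D */13 -> active={job_C:*/5, job_D:*/13}
Op 13: register job_D */17 -> active={job_C:*/5, job_D:*/17}
  job_C: interval 5, next fire after T=77 is 80
  job_D: interval 17, next fire after T=77 is 85
Earliest = 80, winner (lex tiebreak) = job_C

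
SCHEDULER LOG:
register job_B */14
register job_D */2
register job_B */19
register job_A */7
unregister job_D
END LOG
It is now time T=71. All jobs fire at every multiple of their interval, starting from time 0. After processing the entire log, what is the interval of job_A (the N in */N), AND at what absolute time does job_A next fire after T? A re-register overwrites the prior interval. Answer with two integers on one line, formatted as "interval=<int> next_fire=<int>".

Op 1: register job_B */14 -> active={job_B:*/14}
Op 2: register job_D */2 -> active={job_B:*/14, job_D:*/2}
Op 3: register job_B */19 -> active={job_B:*/19, job_D:*/2}
Op 4: register job_A */7 -> active={job_A:*/7, job_B:*/19, job_D:*/2}
Op 5: unregister job_D -> active={job_A:*/7, job_B:*/19}
Final interval of job_A = 7
Next fire of job_A after T=71: (71//7+1)*7 = 77

Answer: interval=7 next_fire=77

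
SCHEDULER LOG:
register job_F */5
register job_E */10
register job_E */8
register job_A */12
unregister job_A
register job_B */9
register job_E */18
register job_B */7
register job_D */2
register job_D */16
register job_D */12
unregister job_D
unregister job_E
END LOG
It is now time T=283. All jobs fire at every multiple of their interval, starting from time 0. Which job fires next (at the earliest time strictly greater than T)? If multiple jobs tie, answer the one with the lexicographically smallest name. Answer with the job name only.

Op 1: register job_F */5 -> active={job_F:*/5}
Op 2: register job_E */10 -> active={job_E:*/10, job_F:*/5}
Op 3: register job_E */8 -> active={job_E:*/8, job_F:*/5}
Op 4: register job_A */12 -> active={job_A:*/12, job_E:*/8, job_F:*/5}
Op 5: unregister job_A -> active={job_E:*/8, job_F:*/5}
Op 6: register job_B */9 -> active={job_B:*/9, job_E:*/8, job_F:*/5}
Op 7: register job_E */18 -> active={job_B:*/9, job_E:*/18, job_F:*/5}
Op 8: register job_B */7 -> active={job_B:*/7, job_E:*/18, job_F:*/5}
Op 9: register job_D */2 -> active={job_B:*/7, job_D:*/2, job_E:*/18, job_F:*/5}
Op 10: register job_D */16 -> active={job_B:*/7, job_D:*/16, job_E:*/18, job_F:*/5}
Op 11: register job_D */12 -> active={job_B:*/7, job_D:*/12, job_E:*/18, job_F:*/5}
Op 12: unregister job_D -> active={job_B:*/7, job_E:*/18, job_F:*/5}
Op 13: unregister job_E -> active={job_B:*/7, job_F:*/5}
  job_B: interval 7, next fire after T=283 is 287
  job_F: interval 5, next fire after T=283 is 285
Earliest = 285, winner (lex tiebreak) = job_F

Answer: job_F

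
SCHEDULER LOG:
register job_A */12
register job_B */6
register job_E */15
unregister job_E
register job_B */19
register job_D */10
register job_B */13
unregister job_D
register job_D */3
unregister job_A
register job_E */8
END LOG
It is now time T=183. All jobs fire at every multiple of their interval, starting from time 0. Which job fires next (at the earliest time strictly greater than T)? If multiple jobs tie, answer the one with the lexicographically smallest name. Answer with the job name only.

Answer: job_E

Derivation:
Op 1: register job_A */12 -> active={job_A:*/12}
Op 2: register job_B */6 -> active={job_A:*/12, job_B:*/6}
Op 3: register job_E */15 -> active={job_A:*/12, job_B:*/6, job_E:*/15}
Op 4: unregister job_E -> active={job_A:*/12, job_B:*/6}
Op 5: register job_B */19 -> active={job_A:*/12, job_B:*/19}
Op 6: register job_D */10 -> active={job_A:*/12, job_B:*/19, job_D:*/10}
Op 7: register job_B */13 -> active={job_A:*/12, job_B:*/13, job_D:*/10}
Op 8: unregister job_D -> active={job_A:*/12, job_B:*/13}
Op 9: register job_D */3 -> active={job_A:*/12, job_B:*/13, job_D:*/3}
Op 10: unregister job_A -> active={job_B:*/13, job_D:*/3}
Op 11: register job_E */8 -> active={job_B:*/13, job_D:*/3, job_E:*/8}
  job_B: interval 13, next fire after T=183 is 195
  job_D: interval 3, next fire after T=183 is 186
  job_E: interval 8, next fire after T=183 is 184
Earliest = 184, winner (lex tiebreak) = job_E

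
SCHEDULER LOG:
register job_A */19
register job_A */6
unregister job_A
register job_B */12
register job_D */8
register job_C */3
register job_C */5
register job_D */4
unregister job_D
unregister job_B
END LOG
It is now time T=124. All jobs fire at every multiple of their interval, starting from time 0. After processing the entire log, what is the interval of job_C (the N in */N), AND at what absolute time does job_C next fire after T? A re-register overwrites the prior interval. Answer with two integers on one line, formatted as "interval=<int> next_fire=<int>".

Op 1: register job_A */19 -> active={job_A:*/19}
Op 2: register job_A */6 -> active={job_A:*/6}
Op 3: unregister job_A -> active={}
Op 4: register job_B */12 -> active={job_B:*/12}
Op 5: register job_D */8 -> active={job_B:*/12, job_D:*/8}
Op 6: register job_C */3 -> active={job_B:*/12, job_C:*/3, job_D:*/8}
Op 7: register job_C */5 -> active={job_B:*/12, job_C:*/5, job_D:*/8}
Op 8: register job_D */4 -> active={job_B:*/12, job_C:*/5, job_D:*/4}
Op 9: unregister job_D -> active={job_B:*/12, job_C:*/5}
Op 10: unregister job_B -> active={job_C:*/5}
Final interval of job_C = 5
Next fire of job_C after T=124: (124//5+1)*5 = 125

Answer: interval=5 next_fire=125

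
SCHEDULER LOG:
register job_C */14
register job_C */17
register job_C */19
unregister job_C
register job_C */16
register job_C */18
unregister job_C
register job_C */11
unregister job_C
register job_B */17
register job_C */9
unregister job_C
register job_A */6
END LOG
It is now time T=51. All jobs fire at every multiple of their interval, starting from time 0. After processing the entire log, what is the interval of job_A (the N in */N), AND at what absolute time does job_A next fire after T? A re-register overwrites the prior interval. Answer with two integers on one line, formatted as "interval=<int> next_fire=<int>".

Op 1: register job_C */14 -> active={job_C:*/14}
Op 2: register job_C */17 -> active={job_C:*/17}
Op 3: register job_C */19 -> active={job_C:*/19}
Op 4: unregister job_C -> active={}
Op 5: register job_C */16 -> active={job_C:*/16}
Op 6: register job_C */18 -> active={job_C:*/18}
Op 7: unregister job_C -> active={}
Op 8: register job_C */11 -> active={job_C:*/11}
Op 9: unregister job_C -> active={}
Op 10: register job_B */17 -> active={job_B:*/17}
Op 11: register job_C */9 -> active={job_B:*/17, job_C:*/9}
Op 12: unregister job_C -> active={job_B:*/17}
Op 13: register job_A */6 -> active={job_A:*/6, job_B:*/17}
Final interval of job_A = 6
Next fire of job_A after T=51: (51//6+1)*6 = 54

Answer: interval=6 next_fire=54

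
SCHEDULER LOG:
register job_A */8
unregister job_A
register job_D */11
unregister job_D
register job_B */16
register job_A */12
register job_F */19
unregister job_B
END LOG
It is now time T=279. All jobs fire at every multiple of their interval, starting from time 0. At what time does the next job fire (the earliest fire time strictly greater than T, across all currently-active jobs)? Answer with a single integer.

Answer: 285

Derivation:
Op 1: register job_A */8 -> active={job_A:*/8}
Op 2: unregister job_A -> active={}
Op 3: register job_D */11 -> active={job_D:*/11}
Op 4: unregister job_D -> active={}
Op 5: register job_B */16 -> active={job_B:*/16}
Op 6: register job_A */12 -> active={job_A:*/12, job_B:*/16}
Op 7: register job_F */19 -> active={job_A:*/12, job_B:*/16, job_F:*/19}
Op 8: unregister job_B -> active={job_A:*/12, job_F:*/19}
  job_A: interval 12, next fire after T=279 is 288
  job_F: interval 19, next fire after T=279 is 285
Earliest fire time = 285 (job job_F)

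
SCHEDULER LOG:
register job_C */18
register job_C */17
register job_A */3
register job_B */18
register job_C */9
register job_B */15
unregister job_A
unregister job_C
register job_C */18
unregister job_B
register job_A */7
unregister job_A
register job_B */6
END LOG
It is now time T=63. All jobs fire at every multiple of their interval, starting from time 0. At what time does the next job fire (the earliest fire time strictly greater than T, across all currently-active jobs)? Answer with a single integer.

Op 1: register job_C */18 -> active={job_C:*/18}
Op 2: register job_C */17 -> active={job_C:*/17}
Op 3: register job_A */3 -> active={job_A:*/3, job_C:*/17}
Op 4: register job_B */18 -> active={job_A:*/3, job_B:*/18, job_C:*/17}
Op 5: register job_C */9 -> active={job_A:*/3, job_B:*/18, job_C:*/9}
Op 6: register job_B */15 -> active={job_A:*/3, job_B:*/15, job_C:*/9}
Op 7: unregister job_A -> active={job_B:*/15, job_C:*/9}
Op 8: unregister job_C -> active={job_B:*/15}
Op 9: register job_C */18 -> active={job_B:*/15, job_C:*/18}
Op 10: unregister job_B -> active={job_C:*/18}
Op 11: register job_A */7 -> active={job_A:*/7, job_C:*/18}
Op 12: unregister job_A -> active={job_C:*/18}
Op 13: register job_B */6 -> active={job_B:*/6, job_C:*/18}
  job_B: interval 6, next fire after T=63 is 66
  job_C: interval 18, next fire after T=63 is 72
Earliest fire time = 66 (job job_B)

Answer: 66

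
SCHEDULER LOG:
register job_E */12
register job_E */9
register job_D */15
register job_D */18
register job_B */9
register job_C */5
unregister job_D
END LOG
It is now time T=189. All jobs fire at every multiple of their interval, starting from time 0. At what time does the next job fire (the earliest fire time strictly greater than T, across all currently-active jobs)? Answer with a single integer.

Answer: 190

Derivation:
Op 1: register job_E */12 -> active={job_E:*/12}
Op 2: register job_E */9 -> active={job_E:*/9}
Op 3: register job_D */15 -> active={job_D:*/15, job_E:*/9}
Op 4: register job_D */18 -> active={job_D:*/18, job_E:*/9}
Op 5: register job_B */9 -> active={job_B:*/9, job_D:*/18, job_E:*/9}
Op 6: register job_C */5 -> active={job_B:*/9, job_C:*/5, job_D:*/18, job_E:*/9}
Op 7: unregister job_D -> active={job_B:*/9, job_C:*/5, job_E:*/9}
  job_B: interval 9, next fire after T=189 is 198
  job_C: interval 5, next fire after T=189 is 190
  job_E: interval 9, next fire after T=189 is 198
Earliest fire time = 190 (job job_C)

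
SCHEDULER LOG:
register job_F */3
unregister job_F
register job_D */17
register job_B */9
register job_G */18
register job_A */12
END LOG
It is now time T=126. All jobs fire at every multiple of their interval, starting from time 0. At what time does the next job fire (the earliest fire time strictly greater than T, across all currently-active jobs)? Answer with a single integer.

Answer: 132

Derivation:
Op 1: register job_F */3 -> active={job_F:*/3}
Op 2: unregister job_F -> active={}
Op 3: register job_D */17 -> active={job_D:*/17}
Op 4: register job_B */9 -> active={job_B:*/9, job_D:*/17}
Op 5: register job_G */18 -> active={job_B:*/9, job_D:*/17, job_G:*/18}
Op 6: register job_A */12 -> active={job_A:*/12, job_B:*/9, job_D:*/17, job_G:*/18}
  job_A: interval 12, next fire after T=126 is 132
  job_B: interval 9, next fire after T=126 is 135
  job_D: interval 17, next fire after T=126 is 136
  job_G: interval 18, next fire after T=126 is 144
Earliest fire time = 132 (job job_A)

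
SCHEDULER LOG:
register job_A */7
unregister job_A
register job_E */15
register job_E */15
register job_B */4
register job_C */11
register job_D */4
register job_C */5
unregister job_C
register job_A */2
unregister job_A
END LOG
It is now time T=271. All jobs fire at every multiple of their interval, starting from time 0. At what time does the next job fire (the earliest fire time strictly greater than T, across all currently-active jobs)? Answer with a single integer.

Answer: 272

Derivation:
Op 1: register job_A */7 -> active={job_A:*/7}
Op 2: unregister job_A -> active={}
Op 3: register job_E */15 -> active={job_E:*/15}
Op 4: register job_E */15 -> active={job_E:*/15}
Op 5: register job_B */4 -> active={job_B:*/4, job_E:*/15}
Op 6: register job_C */11 -> active={job_B:*/4, job_C:*/11, job_E:*/15}
Op 7: register job_D */4 -> active={job_B:*/4, job_C:*/11, job_D:*/4, job_E:*/15}
Op 8: register job_C */5 -> active={job_B:*/4, job_C:*/5, job_D:*/4, job_E:*/15}
Op 9: unregister job_C -> active={job_B:*/4, job_D:*/4, job_E:*/15}
Op 10: register job_A */2 -> active={job_A:*/2, job_B:*/4, job_D:*/4, job_E:*/15}
Op 11: unregister job_A -> active={job_B:*/4, job_D:*/4, job_E:*/15}
  job_B: interval 4, next fire after T=271 is 272
  job_D: interval 4, next fire after T=271 is 272
  job_E: interval 15, next fire after T=271 is 285
Earliest fire time = 272 (job job_B)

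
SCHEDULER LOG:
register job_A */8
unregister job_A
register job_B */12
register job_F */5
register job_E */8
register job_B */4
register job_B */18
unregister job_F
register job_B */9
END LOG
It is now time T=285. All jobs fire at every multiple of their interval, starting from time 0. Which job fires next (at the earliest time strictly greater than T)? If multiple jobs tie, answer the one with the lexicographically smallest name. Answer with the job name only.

Answer: job_B

Derivation:
Op 1: register job_A */8 -> active={job_A:*/8}
Op 2: unregister job_A -> active={}
Op 3: register job_B */12 -> active={job_B:*/12}
Op 4: register job_F */5 -> active={job_B:*/12, job_F:*/5}
Op 5: register job_E */8 -> active={job_B:*/12, job_E:*/8, job_F:*/5}
Op 6: register job_B */4 -> active={job_B:*/4, job_E:*/8, job_F:*/5}
Op 7: register job_B */18 -> active={job_B:*/18, job_E:*/8, job_F:*/5}
Op 8: unregister job_F -> active={job_B:*/18, job_E:*/8}
Op 9: register job_B */9 -> active={job_B:*/9, job_E:*/8}
  job_B: interval 9, next fire after T=285 is 288
  job_E: interval 8, next fire after T=285 is 288
Earliest = 288, winner (lex tiebreak) = job_B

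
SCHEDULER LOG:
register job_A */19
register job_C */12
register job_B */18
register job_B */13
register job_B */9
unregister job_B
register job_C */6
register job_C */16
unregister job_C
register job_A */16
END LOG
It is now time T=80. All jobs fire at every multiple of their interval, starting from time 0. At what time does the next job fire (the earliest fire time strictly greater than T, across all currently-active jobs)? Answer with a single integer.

Answer: 96

Derivation:
Op 1: register job_A */19 -> active={job_A:*/19}
Op 2: register job_C */12 -> active={job_A:*/19, job_C:*/12}
Op 3: register job_B */18 -> active={job_A:*/19, job_B:*/18, job_C:*/12}
Op 4: register job_B */13 -> active={job_A:*/19, job_B:*/13, job_C:*/12}
Op 5: register job_B */9 -> active={job_A:*/19, job_B:*/9, job_C:*/12}
Op 6: unregister job_B -> active={job_A:*/19, job_C:*/12}
Op 7: register job_C */6 -> active={job_A:*/19, job_C:*/6}
Op 8: register job_C */16 -> active={job_A:*/19, job_C:*/16}
Op 9: unregister job_C -> active={job_A:*/19}
Op 10: register job_A */16 -> active={job_A:*/16}
  job_A: interval 16, next fire after T=80 is 96
Earliest fire time = 96 (job job_A)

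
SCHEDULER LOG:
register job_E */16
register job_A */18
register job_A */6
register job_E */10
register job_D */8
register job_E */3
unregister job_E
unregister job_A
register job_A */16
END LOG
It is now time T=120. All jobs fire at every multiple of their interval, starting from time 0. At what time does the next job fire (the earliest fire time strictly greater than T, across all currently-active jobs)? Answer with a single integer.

Op 1: register job_E */16 -> active={job_E:*/16}
Op 2: register job_A */18 -> active={job_A:*/18, job_E:*/16}
Op 3: register job_A */6 -> active={job_A:*/6, job_E:*/16}
Op 4: register job_E */10 -> active={job_A:*/6, job_E:*/10}
Op 5: register job_D */8 -> active={job_A:*/6, job_D:*/8, job_E:*/10}
Op 6: register job_E */3 -> active={job_A:*/6, job_D:*/8, job_E:*/3}
Op 7: unregister job_E -> active={job_A:*/6, job_D:*/8}
Op 8: unregister job_A -> active={job_D:*/8}
Op 9: register job_A */16 -> active={job_A:*/16, job_D:*/8}
  job_A: interval 16, next fire after T=120 is 128
  job_D: interval 8, next fire after T=120 is 128
Earliest fire time = 128 (job job_A)

Answer: 128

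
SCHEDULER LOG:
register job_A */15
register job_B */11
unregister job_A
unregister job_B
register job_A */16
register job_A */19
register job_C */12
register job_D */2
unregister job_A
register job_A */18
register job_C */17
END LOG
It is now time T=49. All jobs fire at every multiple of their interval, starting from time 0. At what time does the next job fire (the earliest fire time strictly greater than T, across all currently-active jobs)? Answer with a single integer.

Op 1: register job_A */15 -> active={job_A:*/15}
Op 2: register job_B */11 -> active={job_A:*/15, job_B:*/11}
Op 3: unregister job_A -> active={job_B:*/11}
Op 4: unregister job_B -> active={}
Op 5: register job_A */16 -> active={job_A:*/16}
Op 6: register job_A */19 -> active={job_A:*/19}
Op 7: register job_C */12 -> active={job_A:*/19, job_C:*/12}
Op 8: register job_D */2 -> active={job_A:*/19, job_C:*/12, job_D:*/2}
Op 9: unregister job_A -> active={job_C:*/12, job_D:*/2}
Op 10: register job_A */18 -> active={job_A:*/18, job_C:*/12, job_D:*/2}
Op 11: register job_C */17 -> active={job_A:*/18, job_C:*/17, job_D:*/2}
  job_A: interval 18, next fire after T=49 is 54
  job_C: interval 17, next fire after T=49 is 51
  job_D: interval 2, next fire after T=49 is 50
Earliest fire time = 50 (job job_D)

Answer: 50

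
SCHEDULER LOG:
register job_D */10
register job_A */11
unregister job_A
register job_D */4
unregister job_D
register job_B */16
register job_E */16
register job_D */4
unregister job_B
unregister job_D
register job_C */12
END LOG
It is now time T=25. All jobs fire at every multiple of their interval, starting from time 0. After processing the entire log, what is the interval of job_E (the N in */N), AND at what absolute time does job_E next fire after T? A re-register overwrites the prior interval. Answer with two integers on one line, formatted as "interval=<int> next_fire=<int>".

Answer: interval=16 next_fire=32

Derivation:
Op 1: register job_D */10 -> active={job_D:*/10}
Op 2: register job_A */11 -> active={job_A:*/11, job_D:*/10}
Op 3: unregister job_A -> active={job_D:*/10}
Op 4: register job_D */4 -> active={job_D:*/4}
Op 5: unregister job_D -> active={}
Op 6: register job_B */16 -> active={job_B:*/16}
Op 7: register job_E */16 -> active={job_B:*/16, job_E:*/16}
Op 8: register job_D */4 -> active={job_B:*/16, job_D:*/4, job_E:*/16}
Op 9: unregister job_B -> active={job_D:*/4, job_E:*/16}
Op 10: unregister job_D -> active={job_E:*/16}
Op 11: register job_C */12 -> active={job_C:*/12, job_E:*/16}
Final interval of job_E = 16
Next fire of job_E after T=25: (25//16+1)*16 = 32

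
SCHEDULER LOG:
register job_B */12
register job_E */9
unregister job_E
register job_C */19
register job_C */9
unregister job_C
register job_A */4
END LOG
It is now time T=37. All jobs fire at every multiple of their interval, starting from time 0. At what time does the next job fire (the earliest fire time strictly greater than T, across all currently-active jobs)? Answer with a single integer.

Answer: 40

Derivation:
Op 1: register job_B */12 -> active={job_B:*/12}
Op 2: register job_E */9 -> active={job_B:*/12, job_E:*/9}
Op 3: unregister job_E -> active={job_B:*/12}
Op 4: register job_C */19 -> active={job_B:*/12, job_C:*/19}
Op 5: register job_C */9 -> active={job_B:*/12, job_C:*/9}
Op 6: unregister job_C -> active={job_B:*/12}
Op 7: register job_A */4 -> active={job_A:*/4, job_B:*/12}
  job_A: interval 4, next fire after T=37 is 40
  job_B: interval 12, next fire after T=37 is 48
Earliest fire time = 40 (job job_A)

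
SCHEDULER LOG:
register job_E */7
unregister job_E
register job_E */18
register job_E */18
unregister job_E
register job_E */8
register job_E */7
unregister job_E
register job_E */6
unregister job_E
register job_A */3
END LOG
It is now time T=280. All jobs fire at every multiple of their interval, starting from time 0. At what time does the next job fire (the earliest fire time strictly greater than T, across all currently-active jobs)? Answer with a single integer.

Answer: 282

Derivation:
Op 1: register job_E */7 -> active={job_E:*/7}
Op 2: unregister job_E -> active={}
Op 3: register job_E */18 -> active={job_E:*/18}
Op 4: register job_E */18 -> active={job_E:*/18}
Op 5: unregister job_E -> active={}
Op 6: register job_E */8 -> active={job_E:*/8}
Op 7: register job_E */7 -> active={job_E:*/7}
Op 8: unregister job_E -> active={}
Op 9: register job_E */6 -> active={job_E:*/6}
Op 10: unregister job_E -> active={}
Op 11: register job_A */3 -> active={job_A:*/3}
  job_A: interval 3, next fire after T=280 is 282
Earliest fire time = 282 (job job_A)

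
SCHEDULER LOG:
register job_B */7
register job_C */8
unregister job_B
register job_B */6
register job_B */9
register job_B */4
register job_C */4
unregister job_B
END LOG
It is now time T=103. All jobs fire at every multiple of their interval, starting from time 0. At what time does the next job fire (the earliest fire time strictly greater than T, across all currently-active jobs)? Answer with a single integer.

Answer: 104

Derivation:
Op 1: register job_B */7 -> active={job_B:*/7}
Op 2: register job_C */8 -> active={job_B:*/7, job_C:*/8}
Op 3: unregister job_B -> active={job_C:*/8}
Op 4: register job_B */6 -> active={job_B:*/6, job_C:*/8}
Op 5: register job_B */9 -> active={job_B:*/9, job_C:*/8}
Op 6: register job_B */4 -> active={job_B:*/4, job_C:*/8}
Op 7: register job_C */4 -> active={job_B:*/4, job_C:*/4}
Op 8: unregister job_B -> active={job_C:*/4}
  job_C: interval 4, next fire after T=103 is 104
Earliest fire time = 104 (job job_C)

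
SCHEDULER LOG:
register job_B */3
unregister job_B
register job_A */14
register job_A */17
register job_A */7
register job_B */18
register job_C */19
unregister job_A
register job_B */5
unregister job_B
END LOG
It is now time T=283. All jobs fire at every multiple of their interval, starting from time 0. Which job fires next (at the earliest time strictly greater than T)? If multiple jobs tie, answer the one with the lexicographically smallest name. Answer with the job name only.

Answer: job_C

Derivation:
Op 1: register job_B */3 -> active={job_B:*/3}
Op 2: unregister job_B -> active={}
Op 3: register job_A */14 -> active={job_A:*/14}
Op 4: register job_A */17 -> active={job_A:*/17}
Op 5: register job_A */7 -> active={job_A:*/7}
Op 6: register job_B */18 -> active={job_A:*/7, job_B:*/18}
Op 7: register job_C */19 -> active={job_A:*/7, job_B:*/18, job_C:*/19}
Op 8: unregister job_A -> active={job_B:*/18, job_C:*/19}
Op 9: register job_B */5 -> active={job_B:*/5, job_C:*/19}
Op 10: unregister job_B -> active={job_C:*/19}
  job_C: interval 19, next fire after T=283 is 285
Earliest = 285, winner (lex tiebreak) = job_C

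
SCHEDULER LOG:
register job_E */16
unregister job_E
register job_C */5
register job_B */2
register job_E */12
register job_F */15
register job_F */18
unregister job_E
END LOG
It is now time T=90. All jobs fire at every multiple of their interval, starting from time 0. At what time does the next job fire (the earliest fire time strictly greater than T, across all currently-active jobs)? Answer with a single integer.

Op 1: register job_E */16 -> active={job_E:*/16}
Op 2: unregister job_E -> active={}
Op 3: register job_C */5 -> active={job_C:*/5}
Op 4: register job_B */2 -> active={job_B:*/2, job_C:*/5}
Op 5: register job_E */12 -> active={job_B:*/2, job_C:*/5, job_E:*/12}
Op 6: register job_F */15 -> active={job_B:*/2, job_C:*/5, job_E:*/12, job_F:*/15}
Op 7: register job_F */18 -> active={job_B:*/2, job_C:*/5, job_E:*/12, job_F:*/18}
Op 8: unregister job_E -> active={job_B:*/2, job_C:*/5, job_F:*/18}
  job_B: interval 2, next fire after T=90 is 92
  job_C: interval 5, next fire after T=90 is 95
  job_F: interval 18, next fire after T=90 is 108
Earliest fire time = 92 (job job_B)

Answer: 92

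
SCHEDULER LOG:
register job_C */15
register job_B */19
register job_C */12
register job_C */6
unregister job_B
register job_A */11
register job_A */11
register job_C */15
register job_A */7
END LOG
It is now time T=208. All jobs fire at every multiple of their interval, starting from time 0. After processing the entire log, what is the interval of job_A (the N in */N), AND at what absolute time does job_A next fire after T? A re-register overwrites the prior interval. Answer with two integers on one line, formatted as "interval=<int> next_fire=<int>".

Op 1: register job_C */15 -> active={job_C:*/15}
Op 2: register job_B */19 -> active={job_B:*/19, job_C:*/15}
Op 3: register job_C */12 -> active={job_B:*/19, job_C:*/12}
Op 4: register job_C */6 -> active={job_B:*/19, job_C:*/6}
Op 5: unregister job_B -> active={job_C:*/6}
Op 6: register job_A */11 -> active={job_A:*/11, job_C:*/6}
Op 7: register job_A */11 -> active={job_A:*/11, job_C:*/6}
Op 8: register job_C */15 -> active={job_A:*/11, job_C:*/15}
Op 9: register job_A */7 -> active={job_A:*/7, job_C:*/15}
Final interval of job_A = 7
Next fire of job_A after T=208: (208//7+1)*7 = 210

Answer: interval=7 next_fire=210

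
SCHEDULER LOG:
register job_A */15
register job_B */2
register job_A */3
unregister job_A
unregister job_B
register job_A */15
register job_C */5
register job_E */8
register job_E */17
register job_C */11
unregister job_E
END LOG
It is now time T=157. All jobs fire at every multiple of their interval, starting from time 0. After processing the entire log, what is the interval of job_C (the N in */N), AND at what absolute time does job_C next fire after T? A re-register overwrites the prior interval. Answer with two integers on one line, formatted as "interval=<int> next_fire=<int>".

Answer: interval=11 next_fire=165

Derivation:
Op 1: register job_A */15 -> active={job_A:*/15}
Op 2: register job_B */2 -> active={job_A:*/15, job_B:*/2}
Op 3: register job_A */3 -> active={job_A:*/3, job_B:*/2}
Op 4: unregister job_A -> active={job_B:*/2}
Op 5: unregister job_B -> active={}
Op 6: register job_A */15 -> active={job_A:*/15}
Op 7: register job_C */5 -> active={job_A:*/15, job_C:*/5}
Op 8: register job_E */8 -> active={job_A:*/15, job_C:*/5, job_E:*/8}
Op 9: register job_E */17 -> active={job_A:*/15, job_C:*/5, job_E:*/17}
Op 10: register job_C */11 -> active={job_A:*/15, job_C:*/11, job_E:*/17}
Op 11: unregister job_E -> active={job_A:*/15, job_C:*/11}
Final interval of job_C = 11
Next fire of job_C after T=157: (157//11+1)*11 = 165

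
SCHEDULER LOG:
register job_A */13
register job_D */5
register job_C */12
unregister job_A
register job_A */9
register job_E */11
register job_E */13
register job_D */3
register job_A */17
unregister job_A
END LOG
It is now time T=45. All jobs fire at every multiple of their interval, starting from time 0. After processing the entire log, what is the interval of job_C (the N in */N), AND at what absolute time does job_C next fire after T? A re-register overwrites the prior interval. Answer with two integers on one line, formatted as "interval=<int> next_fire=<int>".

Op 1: register job_A */13 -> active={job_A:*/13}
Op 2: register job_D */5 -> active={job_A:*/13, job_D:*/5}
Op 3: register job_C */12 -> active={job_A:*/13, job_C:*/12, job_D:*/5}
Op 4: unregister job_A -> active={job_C:*/12, job_D:*/5}
Op 5: register job_A */9 -> active={job_A:*/9, job_C:*/12, job_D:*/5}
Op 6: register job_E */11 -> active={job_A:*/9, job_C:*/12, job_D:*/5, job_E:*/11}
Op 7: register job_E */13 -> active={job_A:*/9, job_C:*/12, job_D:*/5, job_E:*/13}
Op 8: register job_D */3 -> active={job_A:*/9, job_C:*/12, job_D:*/3, job_E:*/13}
Op 9: register job_A */17 -> active={job_A:*/17, job_C:*/12, job_D:*/3, job_E:*/13}
Op 10: unregister job_A -> active={job_C:*/12, job_D:*/3, job_E:*/13}
Final interval of job_C = 12
Next fire of job_C after T=45: (45//12+1)*12 = 48

Answer: interval=12 next_fire=48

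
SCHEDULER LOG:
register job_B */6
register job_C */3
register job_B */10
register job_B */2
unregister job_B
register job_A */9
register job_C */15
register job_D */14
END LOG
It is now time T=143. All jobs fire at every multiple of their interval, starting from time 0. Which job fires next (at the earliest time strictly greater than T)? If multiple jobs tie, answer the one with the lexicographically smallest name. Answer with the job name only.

Op 1: register job_B */6 -> active={job_B:*/6}
Op 2: register job_C */3 -> active={job_B:*/6, job_C:*/3}
Op 3: register job_B */10 -> active={job_B:*/10, job_C:*/3}
Op 4: register job_B */2 -> active={job_B:*/2, job_C:*/3}
Op 5: unregister job_B -> active={job_C:*/3}
Op 6: register job_A */9 -> active={job_A:*/9, job_C:*/3}
Op 7: register job_C */15 -> active={job_A:*/9, job_C:*/15}
Op 8: register job_D */14 -> active={job_A:*/9, job_C:*/15, job_D:*/14}
  job_A: interval 9, next fire after T=143 is 144
  job_C: interval 15, next fire after T=143 is 150
  job_D: interval 14, next fire after T=143 is 154
Earliest = 144, winner (lex tiebreak) = job_A

Answer: job_A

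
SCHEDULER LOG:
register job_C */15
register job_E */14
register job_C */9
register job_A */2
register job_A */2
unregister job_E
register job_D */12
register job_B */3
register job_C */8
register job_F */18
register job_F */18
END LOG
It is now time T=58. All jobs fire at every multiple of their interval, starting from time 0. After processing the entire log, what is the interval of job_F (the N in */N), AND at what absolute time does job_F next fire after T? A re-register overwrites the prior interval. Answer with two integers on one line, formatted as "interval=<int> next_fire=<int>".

Answer: interval=18 next_fire=72

Derivation:
Op 1: register job_C */15 -> active={job_C:*/15}
Op 2: register job_E */14 -> active={job_C:*/15, job_E:*/14}
Op 3: register job_C */9 -> active={job_C:*/9, job_E:*/14}
Op 4: register job_A */2 -> active={job_A:*/2, job_C:*/9, job_E:*/14}
Op 5: register job_A */2 -> active={job_A:*/2, job_C:*/9, job_E:*/14}
Op 6: unregister job_E -> active={job_A:*/2, job_C:*/9}
Op 7: register job_D */12 -> active={job_A:*/2, job_C:*/9, job_D:*/12}
Op 8: register job_B */3 -> active={job_A:*/2, job_B:*/3, job_C:*/9, job_D:*/12}
Op 9: register job_C */8 -> active={job_A:*/2, job_B:*/3, job_C:*/8, job_D:*/12}
Op 10: register job_F */18 -> active={job_A:*/2, job_B:*/3, job_C:*/8, job_D:*/12, job_F:*/18}
Op 11: register job_F */18 -> active={job_A:*/2, job_B:*/3, job_C:*/8, job_D:*/12, job_F:*/18}
Final interval of job_F = 18
Next fire of job_F after T=58: (58//18+1)*18 = 72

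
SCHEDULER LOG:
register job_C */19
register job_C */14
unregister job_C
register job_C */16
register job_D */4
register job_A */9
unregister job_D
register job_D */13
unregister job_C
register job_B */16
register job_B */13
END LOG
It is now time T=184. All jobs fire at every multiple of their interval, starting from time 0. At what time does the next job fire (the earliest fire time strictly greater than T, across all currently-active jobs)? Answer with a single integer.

Op 1: register job_C */19 -> active={job_C:*/19}
Op 2: register job_C */14 -> active={job_C:*/14}
Op 3: unregister job_C -> active={}
Op 4: register job_C */16 -> active={job_C:*/16}
Op 5: register job_D */4 -> active={job_C:*/16, job_D:*/4}
Op 6: register job_A */9 -> active={job_A:*/9, job_C:*/16, job_D:*/4}
Op 7: unregister job_D -> active={job_A:*/9, job_C:*/16}
Op 8: register job_D */13 -> active={job_A:*/9, job_C:*/16, job_D:*/13}
Op 9: unregister job_C -> active={job_A:*/9, job_D:*/13}
Op 10: register job_B */16 -> active={job_A:*/9, job_B:*/16, job_D:*/13}
Op 11: register job_B */13 -> active={job_A:*/9, job_B:*/13, job_D:*/13}
  job_A: interval 9, next fire after T=184 is 189
  job_B: interval 13, next fire after T=184 is 195
  job_D: interval 13, next fire after T=184 is 195
Earliest fire time = 189 (job job_A)

Answer: 189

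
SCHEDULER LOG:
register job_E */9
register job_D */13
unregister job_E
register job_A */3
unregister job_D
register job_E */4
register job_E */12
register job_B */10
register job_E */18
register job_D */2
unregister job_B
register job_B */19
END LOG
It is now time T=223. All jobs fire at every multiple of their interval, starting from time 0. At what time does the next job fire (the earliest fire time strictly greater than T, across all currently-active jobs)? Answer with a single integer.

Answer: 224

Derivation:
Op 1: register job_E */9 -> active={job_E:*/9}
Op 2: register job_D */13 -> active={job_D:*/13, job_E:*/9}
Op 3: unregister job_E -> active={job_D:*/13}
Op 4: register job_A */3 -> active={job_A:*/3, job_D:*/13}
Op 5: unregister job_D -> active={job_A:*/3}
Op 6: register job_E */4 -> active={job_A:*/3, job_E:*/4}
Op 7: register job_E */12 -> active={job_A:*/3, job_E:*/12}
Op 8: register job_B */10 -> active={job_A:*/3, job_B:*/10, job_E:*/12}
Op 9: register job_E */18 -> active={job_A:*/3, job_B:*/10, job_E:*/18}
Op 10: register job_D */2 -> active={job_A:*/3, job_B:*/10, job_D:*/2, job_E:*/18}
Op 11: unregister job_B -> active={job_A:*/3, job_D:*/2, job_E:*/18}
Op 12: register job_B */19 -> active={job_A:*/3, job_B:*/19, job_D:*/2, job_E:*/18}
  job_A: interval 3, next fire after T=223 is 225
  job_B: interval 19, next fire after T=223 is 228
  job_D: interval 2, next fire after T=223 is 224
  job_E: interval 18, next fire after T=223 is 234
Earliest fire time = 224 (job job_D)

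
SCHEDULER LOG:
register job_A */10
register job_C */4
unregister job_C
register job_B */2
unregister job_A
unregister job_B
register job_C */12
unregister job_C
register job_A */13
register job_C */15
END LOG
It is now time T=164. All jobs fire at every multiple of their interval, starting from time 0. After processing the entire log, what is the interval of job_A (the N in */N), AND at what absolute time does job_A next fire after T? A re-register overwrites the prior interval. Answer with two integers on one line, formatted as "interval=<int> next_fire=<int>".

Answer: interval=13 next_fire=169

Derivation:
Op 1: register job_A */10 -> active={job_A:*/10}
Op 2: register job_C */4 -> active={job_A:*/10, job_C:*/4}
Op 3: unregister job_C -> active={job_A:*/10}
Op 4: register job_B */2 -> active={job_A:*/10, job_B:*/2}
Op 5: unregister job_A -> active={job_B:*/2}
Op 6: unregister job_B -> active={}
Op 7: register job_C */12 -> active={job_C:*/12}
Op 8: unregister job_C -> active={}
Op 9: register job_A */13 -> active={job_A:*/13}
Op 10: register job_C */15 -> active={job_A:*/13, job_C:*/15}
Final interval of job_A = 13
Next fire of job_A after T=164: (164//13+1)*13 = 169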